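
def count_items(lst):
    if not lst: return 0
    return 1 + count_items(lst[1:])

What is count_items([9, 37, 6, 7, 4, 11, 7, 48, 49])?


count_items([9, 37, 6, 7, 4, 11, 7, 48, 49]) = 1 + count_items([37, 6, 7, 4, 11, 7, 48, 49])
count_items([37, 6, 7, 4, 11, 7, 48, 49]) = 1 + count_items([6, 7, 4, 11, 7, 48, 49])
count_items([6, 7, 4, 11, 7, 48, 49]) = 1 + count_items([7, 4, 11, 7, 48, 49])
count_items([7, 4, 11, 7, 48, 49]) = 1 + count_items([4, 11, 7, 48, 49])
count_items([4, 11, 7, 48, 49]) = 1 + count_items([11, 7, 48, 49])
count_items([11, 7, 48, 49]) = 1 + count_items([7, 48, 49])
count_items([7, 48, 49]) = 1 + count_items([48, 49])
count_items([48, 49]) = 1 + count_items([49])
count_items([49]) = 1 + count_items([])
count_items([]) = 0  (base case)
Unwinding: 1 + 1 + 1 + 1 + 1 + 1 + 1 + 1 + 1 + 0 = 9

9


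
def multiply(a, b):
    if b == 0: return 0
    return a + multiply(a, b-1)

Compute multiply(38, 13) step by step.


multiply(38, 13) = 38 + multiply(38, 12)
multiply(38, 12) = 38 + multiply(38, 11)
multiply(38, 11) = 38 + multiply(38, 10)
multiply(38, 10) = 38 + multiply(38, 9)
multiply(38, 9) = 38 + multiply(38, 8)
multiply(38, 8) = 38 + multiply(38, 7)
multiply(38, 7) = 38 + multiply(38, 6)
multiply(38, 6) = 38 + multiply(38, 5)
multiply(38, 5) = 38 + multiply(38, 4)
multiply(38, 4) = 38 + multiply(38, 3)
multiply(38, 3) = 38 + multiply(38, 2)
multiply(38, 2) = 38 + multiply(38, 1)
multiply(38, 1) = 38 + multiply(38, 0)
multiply(38, 0) = 0  (base case)
Total: 38 + 38 + 38 + 38 + 38 + 38 + 38 + 38 + 38 + 38 + 38 + 38 + 38 + 0 = 494

494


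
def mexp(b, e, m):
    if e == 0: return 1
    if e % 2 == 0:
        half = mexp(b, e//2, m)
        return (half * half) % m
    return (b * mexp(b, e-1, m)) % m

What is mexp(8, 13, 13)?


mexp(8, 13, 13): e is odd, compute mexp(8, 12, 13)
  mexp(8, 12, 13): e is even, compute mexp(8, 6, 13)
    mexp(8, 6, 13): e is even, compute mexp(8, 3, 13)
      mexp(8, 3, 13): e is odd, compute mexp(8, 2, 13)
        mexp(8, 2, 13): e is even, compute mexp(8, 1, 13)
          mexp(8, 1, 13): e is odd, compute mexp(8, 0, 13)
          mexp(8, 0, 13) = 1
          (8 * 1) % 13 = 8
        half=8, (8*8) % 13 = 12
      (8 * 12) % 13 = 5
    half=5, (5*5) % 13 = 12
  half=12, (12*12) % 13 = 1
(8 * 1) % 13 = 8

8


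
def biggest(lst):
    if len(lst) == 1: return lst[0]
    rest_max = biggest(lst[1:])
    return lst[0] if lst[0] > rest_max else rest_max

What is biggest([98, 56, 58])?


biggest([98, 56, 58]): compare 98 with biggest([56, 58])
biggest([56, 58]): compare 56 with biggest([58])
biggest([58]) = 58  (base case)
Compare 56 with 58 -> 58
Compare 98 with 58 -> 98

98


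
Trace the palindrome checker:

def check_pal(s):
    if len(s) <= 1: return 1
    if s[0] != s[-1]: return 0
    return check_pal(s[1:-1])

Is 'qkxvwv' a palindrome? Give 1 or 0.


check_pal('qkxvwv'): s[0]='q' != s[-1]='v' -> return 0
Result: 0 (not a palindrome)

0


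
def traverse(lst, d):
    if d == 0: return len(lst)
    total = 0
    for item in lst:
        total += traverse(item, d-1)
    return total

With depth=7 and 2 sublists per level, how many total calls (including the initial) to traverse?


At depth 0 (root): 1 call
At depth 1: each of 1 parents calls traverse on 2 children = 2 calls
At depth 2: each of 2 parents calls traverse on 2 children = 4 calls
At depth 3: each of 4 parents calls traverse on 2 children = 8 calls
At depth 4: each of 8 parents calls traverse on 2 children = 16 calls
At depth 5: each of 16 parents calls traverse on 2 children = 32 calls
At depth 6: each of 32 parents calls traverse on 2 children = 64 calls
At depth 7: each of 64 parents calls traverse on 2 children = 128 calls
Total: 1 + 2 + 4 + 8 + 16 + 32 + 64 + 128 = 255

255


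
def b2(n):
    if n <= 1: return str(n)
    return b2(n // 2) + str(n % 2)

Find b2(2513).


b2(2513) = b2(1256) + '1'
b2(1256) = b2(628) + '0'
b2(628) = b2(314) + '0'
b2(314) = b2(157) + '0'
b2(157) = b2(78) + '1'
b2(78) = b2(39) + '0'
b2(39) = b2(19) + '1'
b2(19) = b2(9) + '1'
b2(9) = b2(4) + '1'
b2(4) = b2(2) + '0'
b2(2) = b2(1) + '0'
b2(1) = '1'  (base case)
Concatenating: '1' + '0' + '0' + '1' + '1' + '1' + '0' + '1' + '0' + '0' + '0' + '1' = '100111010001'

100111010001


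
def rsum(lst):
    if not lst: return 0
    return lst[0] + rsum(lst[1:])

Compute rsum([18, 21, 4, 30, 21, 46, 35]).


rsum([18, 21, 4, 30, 21, 46, 35]) = 18 + rsum([21, 4, 30, 21, 46, 35])
rsum([21, 4, 30, 21, 46, 35]) = 21 + rsum([4, 30, 21, 46, 35])
rsum([4, 30, 21, 46, 35]) = 4 + rsum([30, 21, 46, 35])
rsum([30, 21, 46, 35]) = 30 + rsum([21, 46, 35])
rsum([21, 46, 35]) = 21 + rsum([46, 35])
rsum([46, 35]) = 46 + rsum([35])
rsum([35]) = 35 + rsum([])
rsum([]) = 0  (base case)
Total: 18 + 21 + 4 + 30 + 21 + 46 + 35 + 0 = 175

175


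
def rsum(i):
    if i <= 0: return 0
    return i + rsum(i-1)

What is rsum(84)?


rsum(84)
= 84 + 83 + 82 + 81 + 80 + 79 + 78 + 77 + 76 + 75 + 74 + 73 + 72 + 71 + 70 + 69 + 68 + 67 + 66 + 65 + 64 + 63 + 62 + 61 + 60 + 59 + 58 + 57 + 56 + 55 + 54 + 53 + 52 + 51 + 50 + 49 + 48 + 47 + 46 + 45 + 44 + 43 + 42 + 41 + 40 + 39 + 38 + 37 + 36 + 35 + 34 + 33 + 32 + 31 + 30 + 29 + 28 + 27 + 26 + 25 + 24 + 23 + 22 + 21 + 20 + 19 + 18 + 17 + 16 + 15 + 14 + 13 + 12 + 11 + 10 + 9 + 8 + 7 + 6 + 5 + 4 + 3 + 2 + 1 + rsum(0)
= 84 + 83 + 82 + 81 + 80 + 79 + 78 + 77 + 76 + 75 + 74 + 73 + 72 + 71 + 70 + 69 + 68 + 67 + 66 + 65 + 64 + 63 + 62 + 61 + 60 + 59 + 58 + 57 + 56 + 55 + 54 + 53 + 52 + 51 + 50 + 49 + 48 + 47 + 46 + 45 + 44 + 43 + 42 + 41 + 40 + 39 + 38 + 37 + 36 + 35 + 34 + 33 + 32 + 31 + 30 + 29 + 28 + 27 + 26 + 25 + 24 + 23 + 22 + 21 + 20 + 19 + 18 + 17 + 16 + 15 + 14 + 13 + 12 + 11 + 10 + 9 + 8 + 7 + 6 + 5 + 4 + 3 + 2 + 1 + 0
= 3570

3570


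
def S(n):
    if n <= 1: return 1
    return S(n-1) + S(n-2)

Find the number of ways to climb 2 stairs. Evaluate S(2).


Building up from base cases:
S(0) = 1
S(1) = 1
S(2) = S(1) + S(0) = 1 + 1 = 2

2


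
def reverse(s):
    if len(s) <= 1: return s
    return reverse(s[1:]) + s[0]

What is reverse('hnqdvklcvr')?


reverse('hnqdvklcvr') = reverse('nqdvklcvr') + 'h'
reverse('nqdvklcvr') = reverse('qdvklcvr') + 'n'
reverse('qdvklcvr') = reverse('dvklcvr') + 'q'
reverse('dvklcvr') = reverse('vklcvr') + 'd'
reverse('vklcvr') = reverse('klcvr') + 'v'
reverse('klcvr') = reverse('lcvr') + 'k'
reverse('lcvr') = reverse('cvr') + 'l'
reverse('cvr') = reverse('vr') + 'c'
reverse('vr') = reverse('r') + 'v'
reverse('r') = 'r'  (base case)
Concatenating: 'r' + 'v' + 'c' + 'l' + 'k' + 'v' + 'd' + 'q' + 'n' + 'h' = 'rvclkvdqnh'

rvclkvdqnh


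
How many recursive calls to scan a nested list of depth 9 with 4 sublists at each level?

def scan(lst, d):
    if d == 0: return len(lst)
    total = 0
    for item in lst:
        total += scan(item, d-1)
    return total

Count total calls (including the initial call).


At depth 0 (root): 1 call
At depth 1: each of 1 parents calls scan on 4 children = 4 calls
At depth 2: each of 4 parents calls scan on 4 children = 16 calls
At depth 3: each of 16 parents calls scan on 4 children = 64 calls
At depth 4: each of 64 parents calls scan on 4 children = 256 calls
At depth 5: each of 256 parents calls scan on 4 children = 1024 calls
At depth 6: each of 1024 parents calls scan on 4 children = 4096 calls
At depth 7: each of 4096 parents calls scan on 4 children = 16384 calls
At depth 8: each of 16384 parents calls scan on 4 children = 65536 calls
At depth 9: each of 65536 parents calls scan on 4 children = 262144 calls
Total: 1 + 4 + 16 + 64 + 256 + 1024 + 4096 + 16384 + 65536 + 262144 = 349525

349525


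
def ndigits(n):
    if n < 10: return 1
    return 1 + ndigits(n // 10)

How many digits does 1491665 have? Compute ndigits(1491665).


ndigits(1491665) = 1 + ndigits(149166)
ndigits(149166) = 1 + ndigits(14916)
ndigits(14916) = 1 + ndigits(1491)
ndigits(1491) = 1 + ndigits(149)
ndigits(149) = 1 + ndigits(14)
ndigits(14) = 1 + ndigits(1)
ndigits(1) = 1  (base case: 1 < 10)
Unwinding: 1 + 1 + 1 + 1 + 1 + 1 + 1 = 7

7


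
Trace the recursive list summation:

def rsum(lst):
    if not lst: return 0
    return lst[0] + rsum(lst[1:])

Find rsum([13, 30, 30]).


rsum([13, 30, 30]) = 13 + rsum([30, 30])
rsum([30, 30]) = 30 + rsum([30])
rsum([30]) = 30 + rsum([])
rsum([]) = 0  (base case)
Total: 13 + 30 + 30 + 0 = 73

73


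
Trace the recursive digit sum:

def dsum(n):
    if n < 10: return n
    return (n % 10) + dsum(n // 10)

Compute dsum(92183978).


dsum(92183978) = 8 + dsum(9218397)
dsum(9218397) = 7 + dsum(921839)
dsum(921839) = 9 + dsum(92183)
dsum(92183) = 3 + dsum(9218)
dsum(9218) = 8 + dsum(921)
dsum(921) = 1 + dsum(92)
dsum(92) = 2 + dsum(9)
dsum(9) = 9  (base case)
Total: 8 + 7 + 9 + 3 + 8 + 1 + 2 + 9 = 47

47


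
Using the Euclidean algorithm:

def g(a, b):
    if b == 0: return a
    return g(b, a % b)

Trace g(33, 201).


g(33, 201) = g(201, 33)
g(201, 33) = g(33, 3)
g(33, 3) = g(3, 0)
g(3, 0) = 3  (base case)

3


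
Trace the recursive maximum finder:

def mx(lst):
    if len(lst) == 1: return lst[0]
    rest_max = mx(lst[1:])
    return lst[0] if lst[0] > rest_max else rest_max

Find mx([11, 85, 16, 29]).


mx([11, 85, 16, 29]): compare 11 with mx([85, 16, 29])
mx([85, 16, 29]): compare 85 with mx([16, 29])
mx([16, 29]): compare 16 with mx([29])
mx([29]) = 29  (base case)
Compare 16 with 29 -> 29
Compare 85 with 29 -> 85
Compare 11 with 85 -> 85

85


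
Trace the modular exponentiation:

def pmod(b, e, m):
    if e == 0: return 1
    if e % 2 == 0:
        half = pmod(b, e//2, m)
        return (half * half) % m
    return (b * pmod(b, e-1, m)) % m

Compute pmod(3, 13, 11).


pmod(3, 13, 11): e is odd, compute pmod(3, 12, 11)
  pmod(3, 12, 11): e is even, compute pmod(3, 6, 11)
    pmod(3, 6, 11): e is even, compute pmod(3, 3, 11)
      pmod(3, 3, 11): e is odd, compute pmod(3, 2, 11)
        pmod(3, 2, 11): e is even, compute pmod(3, 1, 11)
          pmod(3, 1, 11): e is odd, compute pmod(3, 0, 11)
          pmod(3, 0, 11) = 1
          (3 * 1) % 11 = 3
        half=3, (3*3) % 11 = 9
      (3 * 9) % 11 = 5
    half=5, (5*5) % 11 = 3
  half=3, (3*3) % 11 = 9
(3 * 9) % 11 = 5

5


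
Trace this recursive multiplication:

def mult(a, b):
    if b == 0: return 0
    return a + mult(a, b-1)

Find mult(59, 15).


mult(59, 15) = 59 + mult(59, 14)
mult(59, 14) = 59 + mult(59, 13)
mult(59, 13) = 59 + mult(59, 12)
mult(59, 12) = 59 + mult(59, 11)
mult(59, 11) = 59 + mult(59, 10)
mult(59, 10) = 59 + mult(59, 9)
mult(59, 9) = 59 + mult(59, 8)
mult(59, 8) = 59 + mult(59, 7)
mult(59, 7) = 59 + mult(59, 6)
mult(59, 6) = 59 + mult(59, 5)
mult(59, 5) = 59 + mult(59, 4)
mult(59, 4) = 59 + mult(59, 3)
mult(59, 3) = 59 + mult(59, 2)
mult(59, 2) = 59 + mult(59, 1)
mult(59, 1) = 59 + mult(59, 0)
mult(59, 0) = 0  (base case)
Total: 59 + 59 + 59 + 59 + 59 + 59 + 59 + 59 + 59 + 59 + 59 + 59 + 59 + 59 + 59 + 0 = 885

885


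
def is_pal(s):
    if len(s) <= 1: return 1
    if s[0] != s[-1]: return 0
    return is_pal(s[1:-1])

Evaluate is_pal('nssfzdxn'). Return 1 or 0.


is_pal('nssfzdxn'): s[0]='n' == s[-1]='n' -> check is_pal('ssfzdx')
is_pal('ssfzdx'): s[0]='s' != s[-1]='x' -> return 0
Result: 0 (not a palindrome)

0


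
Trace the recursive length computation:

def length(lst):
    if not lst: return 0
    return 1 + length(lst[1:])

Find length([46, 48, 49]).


length([46, 48, 49]) = 1 + length([48, 49])
length([48, 49]) = 1 + length([49])
length([49]) = 1 + length([])
length([]) = 0  (base case)
Unwinding: 1 + 1 + 1 + 0 = 3

3


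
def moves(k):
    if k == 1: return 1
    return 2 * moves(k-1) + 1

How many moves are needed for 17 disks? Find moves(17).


moves(17) = 2 * moves(16) + 1
moves(16) = 2 * moves(15) + 1
moves(15) = 2 * moves(14) + 1
moves(14) = 2 * moves(13) + 1
moves(13) = 2 * moves(12) + 1
moves(12) = 2 * moves(11) + 1
moves(11) = 2 * moves(10) + 1
moves(10) = 2 * moves(9) + 1
moves(9) = 2 * moves(8) + 1
moves(8) = 2 * moves(7) + 1
moves(7) = 2 * moves(6) + 1
moves(6) = 2 * moves(5) + 1
moves(5) = 2 * moves(4) + 1
moves(4) = 2 * moves(3) + 1
moves(3) = 2 * moves(2) + 1
moves(2) = 2 * moves(1) + 1
moves(1) = 1  (base case)
moves(2) = 2 * 1 + 1 = 3
moves(3) = 2 * 3 + 1 = 7
moves(4) = 2 * 7 + 1 = 15
moves(5) = 2 * 15 + 1 = 31
moves(6) = 2 * 31 + 1 = 63
moves(7) = 2 * 63 + 1 = 127
moves(8) = 2 * 127 + 1 = 255
moves(9) = 2 * 255 + 1 = 511
moves(10) = 2 * 511 + 1 = 1023
moves(11) = 2 * 1023 + 1 = 2047
moves(12) = 2 * 2047 + 1 = 4095
moves(13) = 2 * 4095 + 1 = 8191
moves(14) = 2 * 8191 + 1 = 16383
moves(15) = 2 * 16383 + 1 = 32767
moves(16) = 2 * 32767 + 1 = 65535
moves(17) = 2 * 65535 + 1 = 131071

131071


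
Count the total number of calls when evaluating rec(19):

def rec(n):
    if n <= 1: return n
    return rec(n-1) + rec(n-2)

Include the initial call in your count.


Let C(n) = total calls for rec(n)
C(0) = 1, C(1) = 1
C(2) = 1 + C(1) + C(0) = 1 + 1 + 1 = 3
C(3) = 1 + C(2) + C(1) = 1 + 3 + 1 = 5
C(4) = 1 + C(3) + C(2) = 1 + 5 + 3 = 9
C(5) = 1 + C(4) + C(3) = 1 + 9 + 5 = 15
C(6) = 1 + C(5) + C(4) = 1 + 15 + 9 = 25
C(7) = 1 + C(6) + C(5) = 1 + 25 + 15 = 41
C(8) = 1 + C(7) + C(6) = 1 + 41 + 25 = 67
C(9) = 1 + C(8) + C(7) = 1 + 67 + 41 = 109
C(10) = 1 + C(9) + C(8) = 1 + 109 + 67 = 177
C(11) = 1 + C(10) + C(9) = 1 + 177 + 109 = 287
C(12) = 1 + C(11) + C(10) = 1 + 287 + 177 = 465
C(13) = 1 + C(12) + C(11) = 1 + 465 + 287 = 753
C(14) = 1 + C(13) + C(12) = 1 + 753 + 465 = 1219
C(15) = 1 + C(14) + C(13) = 1 + 1219 + 753 = 1973
C(16) = 1 + C(15) + C(14) = 1 + 1973 + 1219 = 3193
C(17) = 1 + C(16) + C(15) = 1 + 3193 + 1973 = 5167
C(18) = 1 + C(17) + C(16) = 1 + 5167 + 3193 = 8361
C(19) = 1 + C(18) + C(17) = 1 + 8361 + 5167 = 13529

13529


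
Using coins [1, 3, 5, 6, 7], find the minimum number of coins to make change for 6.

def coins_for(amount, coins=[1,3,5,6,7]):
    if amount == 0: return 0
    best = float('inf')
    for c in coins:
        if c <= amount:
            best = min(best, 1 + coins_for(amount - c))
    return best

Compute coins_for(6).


Building up with DP:
coins_for(0) = 0
coins_for(1) = min(1+coins_for(0)=1+0=1) = 1
coins_for(2) = min(1+coins_for(1)=1+1=2) = 2
coins_for(3) = min(1+coins_for(2)=1+2=3, 1+coins_for(0)=1+0=1) = 1
coins_for(4) = min(1+coins_for(3)=1+1=2, 1+coins_for(1)=1+1=2) = 2
coins_for(5) = min(1+coins_for(4)=1+2=3, 1+coins_for(2)=1+2=3, 1+coins_for(0)=1+0=1) = 1
coins_for(6) = min(1+coins_for(5)=1+1=2, 1+coins_for(3)=1+1=2, 1+coins_for(1)=1+1=2, 1+coins_for(0)=1+0=1) = 1

1


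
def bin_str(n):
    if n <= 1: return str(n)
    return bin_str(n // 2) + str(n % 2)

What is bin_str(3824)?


bin_str(3824) = bin_str(1912) + '0'
bin_str(1912) = bin_str(956) + '0'
bin_str(956) = bin_str(478) + '0'
bin_str(478) = bin_str(239) + '0'
bin_str(239) = bin_str(119) + '1'
bin_str(119) = bin_str(59) + '1'
bin_str(59) = bin_str(29) + '1'
bin_str(29) = bin_str(14) + '1'
bin_str(14) = bin_str(7) + '0'
bin_str(7) = bin_str(3) + '1'
bin_str(3) = bin_str(1) + '1'
bin_str(1) = '1'  (base case)
Concatenating: '1' + '1' + '1' + '0' + '1' + '1' + '1' + '1' + '0' + '0' + '0' + '0' = '111011110000'

111011110000


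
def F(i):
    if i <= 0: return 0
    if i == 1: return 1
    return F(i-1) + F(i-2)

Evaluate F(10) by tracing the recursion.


Computing F(10) bottom-up:
F(0) = 0
F(1) = 1
F(2) = F(1) + F(0) = 1 + 0 = 1
F(3) = F(2) + F(1) = 1 + 1 = 2
F(4) = F(3) + F(2) = 2 + 1 = 3
F(5) = F(4) + F(3) = 3 + 2 = 5
F(6) = F(5) + F(4) = 5 + 3 = 8
F(7) = F(6) + F(5) = 8 + 5 = 13
F(8) = F(7) + F(6) = 13 + 8 = 21
F(9) = F(8) + F(7) = 21 + 13 = 34
F(10) = F(9) + F(8) = 34 + 21 = 55

55


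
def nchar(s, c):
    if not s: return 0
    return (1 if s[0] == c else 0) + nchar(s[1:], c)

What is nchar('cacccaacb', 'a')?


s[0]='c' != 'a' -> 0
s[0]='a' == 'a' -> 1
s[0]='c' != 'a' -> 0
s[0]='c' != 'a' -> 0
s[0]='c' != 'a' -> 0
s[0]='a' == 'a' -> 1
s[0]='a' == 'a' -> 1
s[0]='c' != 'a' -> 0
s[0]='b' != 'a' -> 0
Sum: 0 + 1 + 0 + 0 + 0 + 1 + 1 + 0 + 0 = 3

3


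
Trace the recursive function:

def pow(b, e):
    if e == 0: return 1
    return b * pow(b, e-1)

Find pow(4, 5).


pow(4, 5)
= 4 * pow(4, 4)
= 4 * 4 * pow(4, 3)
= 4 * 4 * 4 * pow(4, 2)
= 4 * 4 * 4 * 4 * pow(4, 1)
= 4 * 4 * 4 * 4 * 4 * pow(4, 0)
= 4 * 4 * 4 * 4 * 4 * 1
= 1024

1024


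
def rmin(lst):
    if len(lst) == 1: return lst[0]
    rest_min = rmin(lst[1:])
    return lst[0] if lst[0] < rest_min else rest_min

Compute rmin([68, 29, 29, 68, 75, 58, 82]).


rmin([68, 29, 29, 68, 75, 58, 82]): compare 68 with rmin([29, 29, 68, 75, 58, 82])
rmin([29, 29, 68, 75, 58, 82]): compare 29 with rmin([29, 68, 75, 58, 82])
rmin([29, 68, 75, 58, 82]): compare 29 with rmin([68, 75, 58, 82])
rmin([68, 75, 58, 82]): compare 68 with rmin([75, 58, 82])
rmin([75, 58, 82]): compare 75 with rmin([58, 82])
rmin([58, 82]): compare 58 with rmin([82])
rmin([82]) = 82  (base case)
Compare 58 with 82 -> 58
Compare 75 with 58 -> 58
Compare 68 with 58 -> 58
Compare 29 with 58 -> 29
Compare 29 with 29 -> 29
Compare 68 with 29 -> 29

29


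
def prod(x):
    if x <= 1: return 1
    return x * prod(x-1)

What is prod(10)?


prod(10)
= 10 * prod(9)
= 10 * 9 * prod(8)
= 10 * 9 * 8 * prod(7)
= 10 * 9 * 8 * 7 * prod(6)
= 10 * 9 * 8 * 7 * 6 * prod(5)
= 10 * 9 * 8 * 7 * 6 * 5 * prod(4)
= 10 * 9 * 8 * 7 * 6 * 5 * 4 * prod(3)
= 10 * 9 * 8 * 7 * 6 * 5 * 4 * 3 * prod(2)
= 10 * 9 * 8 * 7 * 6 * 5 * 4 * 3 * 2 * prod(1)
= 10 * 9 * 8 * 7 * 6 * 5 * 4 * 3 * 2 * 1
= 3628800

3628800


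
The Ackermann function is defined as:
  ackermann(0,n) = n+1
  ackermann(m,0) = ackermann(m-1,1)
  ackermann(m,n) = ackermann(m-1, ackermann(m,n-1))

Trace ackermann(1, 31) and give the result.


ackermann(1, 31) = ackermann(0, ackermann(1, 30))
  ackermann(1, 30) = ackermann(0, ackermann(1, 29))
    ackermann(1, 29) = ackermann(0, ackermann(1, 28))
      ackermann(1, 28) = ackermann(0, ackermann(1, 27))
        ackermann(1, 27) = ackermann(0, ackermann(1, 26))
          ackermann(1, 26) = ackermann(0, ackermann(1, 25))
          ackermann(1, 25) = ackermann(0, ackermann(1, 24))
          ackermann(1, 24) = ackermann(0, ackermann(1, 23))
          ackermann(1, 23) = ackermann(0, ackermann(1, 22))
          ackermann(1, 22) = ackermann(0, ackermann(1, 21))
          ackermann(1, 21) = ackermann(0, ackermann(1, 20))
          ackermann(1, 20) = ackermann(0, ackermann(1, 19))
          ackermann(1, 19) = ackermann(0, ackermann(1, 18))
          ackermann(1, 18) = ackermann(0, ackermann(1, 17))
          ackermann(1, 17) = ackermann(0, ackermann(1, 16))
          ackermann(1, 16) = ackermann(0, ackermann(1, 15))
          ackermann(1, 15) = ackermann(0, ackermann(1, 14))
          ackermann(1, 14) = ackermann(0, ackermann(1, 13))
          ackermann(1, 13) = ackermann(0, ackermann(1, 12))
          ackermann(1, 12) = ackermann(0, ackermann(1, 11))
          ackermann(1, 11) = ackermann(0, ackermann(1, 10))
          ackermann(1, 10) = ackermann(0, ackermann(1, 9))
          ackermann(1, 9) = ackermann(0, ackermann(1, 8))
          ackermann(1, 8) = ackermann(0, ackermann(1, 7))
          ackermann(1, 7) = ackermann(0, ackermann(1, 6))
... (trace truncated)
Result: ackermann(1, 31) = 33

33


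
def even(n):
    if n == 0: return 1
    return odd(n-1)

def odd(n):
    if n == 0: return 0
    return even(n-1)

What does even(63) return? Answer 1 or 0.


even(63) = odd(62)
odd(62) = even(61)
even(61) = odd(60)
odd(60) = even(59)
even(59) = odd(58)
odd(58) = even(57)
even(57) = odd(56)
odd(56) = even(55)
even(55) = odd(54)
odd(54) = even(53)
even(53) = odd(52)
odd(52) = even(51)
even(51) = odd(50)
odd(50) = even(49)
even(49) = odd(48)
odd(48) = even(47)
even(47) = odd(46)
odd(46) = even(45)
even(45) = odd(44)
odd(44) = even(43)
even(43) = odd(42)
odd(42) = even(41)
even(41) = odd(40)
odd(40) = even(39)
even(39) = odd(38)
odd(38) = even(37)
even(37) = odd(36)
odd(36) = even(35)
even(35) = odd(34)
odd(34) = even(33)
even(33) = odd(32)
odd(32) = even(31)
even(31) = odd(30)
odd(30) = even(29)
even(29) = odd(28)
odd(28) = even(27)
even(27) = odd(26)
odd(26) = even(25)
even(25) = odd(24)
odd(24) = even(23)
even(23) = odd(22)
odd(22) = even(21)
even(21) = odd(20)
odd(20) = even(19)
even(19) = odd(18)
odd(18) = even(17)
even(17) = odd(16)
odd(16) = even(15)
even(15) = odd(14)
odd(14) = even(13)
even(13) = odd(12)
odd(12) = even(11)
even(11) = odd(10)
odd(10) = even(9)
even(9) = odd(8)
odd(8) = even(7)
even(7) = odd(6)
odd(6) = even(5)
even(5) = odd(4)
odd(4) = even(3)
even(3) = odd(2)
odd(2) = even(1)
even(1) = odd(0)
odd(0) = 0  (base case)
Result: 0

0


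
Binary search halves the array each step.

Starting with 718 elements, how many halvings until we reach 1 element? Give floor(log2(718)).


718 / 2 = 359
359 / 2 = 179
179 / 2 = 89
89 / 2 = 44
44 / 2 = 22
22 / 2 = 11
11 / 2 = 5
5 / 2 = 2
2 / 2 = 1
Reached 1 after 9 halvings

9


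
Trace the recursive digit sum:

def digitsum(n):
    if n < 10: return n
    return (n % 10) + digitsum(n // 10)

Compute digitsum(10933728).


digitsum(10933728) = 8 + digitsum(1093372)
digitsum(1093372) = 2 + digitsum(109337)
digitsum(109337) = 7 + digitsum(10933)
digitsum(10933) = 3 + digitsum(1093)
digitsum(1093) = 3 + digitsum(109)
digitsum(109) = 9 + digitsum(10)
digitsum(10) = 0 + digitsum(1)
digitsum(1) = 1  (base case)
Total: 8 + 2 + 7 + 3 + 3 + 9 + 0 + 1 = 33

33


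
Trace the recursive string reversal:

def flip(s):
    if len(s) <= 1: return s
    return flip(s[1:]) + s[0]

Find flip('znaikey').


flip('znaikey') = flip('naikey') + 'z'
flip('naikey') = flip('aikey') + 'n'
flip('aikey') = flip('ikey') + 'a'
flip('ikey') = flip('key') + 'i'
flip('key') = flip('ey') + 'k'
flip('ey') = flip('y') + 'e'
flip('y') = 'y'  (base case)
Concatenating: 'y' + 'e' + 'k' + 'i' + 'a' + 'n' + 'z' = 'yekianz'

yekianz


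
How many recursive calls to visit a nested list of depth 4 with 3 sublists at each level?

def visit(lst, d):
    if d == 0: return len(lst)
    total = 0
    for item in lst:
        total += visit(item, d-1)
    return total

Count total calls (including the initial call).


At depth 0 (root): 1 call
At depth 1: each of 1 parents calls visit on 3 children = 3 calls
At depth 2: each of 3 parents calls visit on 3 children = 9 calls
At depth 3: each of 9 parents calls visit on 3 children = 27 calls
At depth 4: each of 27 parents calls visit on 3 children = 81 calls
Total: 1 + 3 + 9 + 27 + 81 = 121

121


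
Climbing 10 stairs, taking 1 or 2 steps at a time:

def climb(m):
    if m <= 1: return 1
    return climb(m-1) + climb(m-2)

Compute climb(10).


Building up from base cases:
climb(0) = 1
climb(1) = 1
climb(2) = climb(1) + climb(0) = 1 + 1 = 2
climb(3) = climb(2) + climb(1) = 2 + 1 = 3
climb(4) = climb(3) + climb(2) = 3 + 2 = 5
climb(5) = climb(4) + climb(3) = 5 + 3 = 8
climb(6) = climb(5) + climb(4) = 8 + 5 = 13
climb(7) = climb(6) + climb(5) = 13 + 8 = 21
climb(8) = climb(7) + climb(6) = 21 + 13 = 34
climb(9) = climb(8) + climb(7) = 34 + 21 = 55
climb(10) = climb(9) + climb(8) = 55 + 34 = 89

89


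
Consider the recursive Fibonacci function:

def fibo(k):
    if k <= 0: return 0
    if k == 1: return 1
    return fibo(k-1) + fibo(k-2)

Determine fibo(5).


Computing fibo(5) bottom-up:
fibo(0) = 0
fibo(1) = 1
fibo(2) = fibo(1) + fibo(0) = 1 + 0 = 1
fibo(3) = fibo(2) + fibo(1) = 1 + 1 = 2
fibo(4) = fibo(3) + fibo(2) = 2 + 1 = 3
fibo(5) = fibo(4) + fibo(3) = 3 + 2 = 5

5


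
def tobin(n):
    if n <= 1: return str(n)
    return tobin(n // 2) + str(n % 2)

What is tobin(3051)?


tobin(3051) = tobin(1525) + '1'
tobin(1525) = tobin(762) + '1'
tobin(762) = tobin(381) + '0'
tobin(381) = tobin(190) + '1'
tobin(190) = tobin(95) + '0'
tobin(95) = tobin(47) + '1'
tobin(47) = tobin(23) + '1'
tobin(23) = tobin(11) + '1'
tobin(11) = tobin(5) + '1'
tobin(5) = tobin(2) + '1'
tobin(2) = tobin(1) + '0'
tobin(1) = '1'  (base case)
Concatenating: '1' + '0' + '1' + '1' + '1' + '1' + '1' + '0' + '1' + '0' + '1' + '1' = '101111101011'

101111101011


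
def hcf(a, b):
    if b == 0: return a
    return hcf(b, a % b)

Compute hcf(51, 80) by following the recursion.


hcf(51, 80) = hcf(80, 51)
hcf(80, 51) = hcf(51, 29)
hcf(51, 29) = hcf(29, 22)
hcf(29, 22) = hcf(22, 7)
hcf(22, 7) = hcf(7, 1)
hcf(7, 1) = hcf(1, 0)
hcf(1, 0) = 1  (base case)

1


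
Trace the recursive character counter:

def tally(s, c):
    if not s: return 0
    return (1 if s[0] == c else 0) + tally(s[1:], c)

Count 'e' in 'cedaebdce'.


s[0]='c' != 'e' -> 0
s[0]='e' == 'e' -> 1
s[0]='d' != 'e' -> 0
s[0]='a' != 'e' -> 0
s[0]='e' == 'e' -> 1
s[0]='b' != 'e' -> 0
s[0]='d' != 'e' -> 0
s[0]='c' != 'e' -> 0
s[0]='e' == 'e' -> 1
Sum: 0 + 1 + 0 + 0 + 1 + 0 + 0 + 0 + 1 = 3

3


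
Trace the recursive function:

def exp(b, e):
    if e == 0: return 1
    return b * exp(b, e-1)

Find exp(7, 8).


exp(7, 8)
= 7 * exp(7, 7)
= 7 * 7 * exp(7, 6)
= 7 * 7 * 7 * exp(7, 5)
= 7 * 7 * 7 * 7 * exp(7, 4)
= 7 * 7 * 7 * 7 * 7 * exp(7, 3)
= 7 * 7 * 7 * 7 * 7 * 7 * exp(7, 2)
= 7 * 7 * 7 * 7 * 7 * 7 * 7 * exp(7, 1)
= 7 * 7 * 7 * 7 * 7 * 7 * 7 * 7 * exp(7, 0)
= 7 * 7 * 7 * 7 * 7 * 7 * 7 * 7 * 1
= 5764801

5764801


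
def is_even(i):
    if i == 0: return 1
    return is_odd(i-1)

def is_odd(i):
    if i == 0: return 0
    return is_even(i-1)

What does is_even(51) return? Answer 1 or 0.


is_even(51) = is_odd(50)
is_odd(50) = is_even(49)
is_even(49) = is_odd(48)
is_odd(48) = is_even(47)
is_even(47) = is_odd(46)
is_odd(46) = is_even(45)
is_even(45) = is_odd(44)
is_odd(44) = is_even(43)
is_even(43) = is_odd(42)
is_odd(42) = is_even(41)
is_even(41) = is_odd(40)
is_odd(40) = is_even(39)
is_even(39) = is_odd(38)
is_odd(38) = is_even(37)
is_even(37) = is_odd(36)
is_odd(36) = is_even(35)
is_even(35) = is_odd(34)
is_odd(34) = is_even(33)
is_even(33) = is_odd(32)
is_odd(32) = is_even(31)
is_even(31) = is_odd(30)
is_odd(30) = is_even(29)
is_even(29) = is_odd(28)
is_odd(28) = is_even(27)
is_even(27) = is_odd(26)
is_odd(26) = is_even(25)
is_even(25) = is_odd(24)
is_odd(24) = is_even(23)
is_even(23) = is_odd(22)
is_odd(22) = is_even(21)
is_even(21) = is_odd(20)
is_odd(20) = is_even(19)
is_even(19) = is_odd(18)
is_odd(18) = is_even(17)
is_even(17) = is_odd(16)
is_odd(16) = is_even(15)
is_even(15) = is_odd(14)
is_odd(14) = is_even(13)
is_even(13) = is_odd(12)
is_odd(12) = is_even(11)
is_even(11) = is_odd(10)
is_odd(10) = is_even(9)
is_even(9) = is_odd(8)
is_odd(8) = is_even(7)
is_even(7) = is_odd(6)
is_odd(6) = is_even(5)
is_even(5) = is_odd(4)
is_odd(4) = is_even(3)
is_even(3) = is_odd(2)
is_odd(2) = is_even(1)
is_even(1) = is_odd(0)
is_odd(0) = 0  (base case)
Result: 0

0


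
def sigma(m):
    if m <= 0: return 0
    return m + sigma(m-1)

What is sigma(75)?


sigma(75)
= 75 + 74 + 73 + 72 + 71 + 70 + 69 + 68 + 67 + 66 + 65 + 64 + 63 + 62 + 61 + 60 + 59 + 58 + 57 + 56 + 55 + 54 + 53 + 52 + 51 + 50 + 49 + 48 + 47 + 46 + 45 + 44 + 43 + 42 + 41 + 40 + 39 + 38 + 37 + 36 + 35 + 34 + 33 + 32 + 31 + 30 + 29 + 28 + 27 + 26 + 25 + 24 + 23 + 22 + 21 + 20 + 19 + 18 + 17 + 16 + 15 + 14 + 13 + 12 + 11 + 10 + 9 + 8 + 7 + 6 + 5 + 4 + 3 + 2 + 1 + sigma(0)
= 75 + 74 + 73 + 72 + 71 + 70 + 69 + 68 + 67 + 66 + 65 + 64 + 63 + 62 + 61 + 60 + 59 + 58 + 57 + 56 + 55 + 54 + 53 + 52 + 51 + 50 + 49 + 48 + 47 + 46 + 45 + 44 + 43 + 42 + 41 + 40 + 39 + 38 + 37 + 36 + 35 + 34 + 33 + 32 + 31 + 30 + 29 + 28 + 27 + 26 + 25 + 24 + 23 + 22 + 21 + 20 + 19 + 18 + 17 + 16 + 15 + 14 + 13 + 12 + 11 + 10 + 9 + 8 + 7 + 6 + 5 + 4 + 3 + 2 + 1 + 0
= 2850

2850


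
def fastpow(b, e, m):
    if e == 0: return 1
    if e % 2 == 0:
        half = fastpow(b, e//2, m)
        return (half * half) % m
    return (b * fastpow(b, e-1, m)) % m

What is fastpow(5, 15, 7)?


fastpow(5, 15, 7): e is odd, compute fastpow(5, 14, 7)
  fastpow(5, 14, 7): e is even, compute fastpow(5, 7, 7)
    fastpow(5, 7, 7): e is odd, compute fastpow(5, 6, 7)
      fastpow(5, 6, 7): e is even, compute fastpow(5, 3, 7)
        fastpow(5, 3, 7): e is odd, compute fastpow(5, 2, 7)
          fastpow(5, 2, 7): e is even, compute fastpow(5, 1, 7)
          fastpow(5, 1, 7): e is odd, compute fastpow(5, 0, 7)
          fastpow(5, 0, 7) = 1
          (5 * 1) % 7 = 5
          half=5, (5*5) % 7 = 4
        (5 * 4) % 7 = 6
      half=6, (6*6) % 7 = 1
    (5 * 1) % 7 = 5
  half=5, (5*5) % 7 = 4
(5 * 4) % 7 = 6

6


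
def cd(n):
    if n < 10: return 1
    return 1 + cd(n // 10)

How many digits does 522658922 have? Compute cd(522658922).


cd(522658922) = 1 + cd(52265892)
cd(52265892) = 1 + cd(5226589)
cd(5226589) = 1 + cd(522658)
cd(522658) = 1 + cd(52265)
cd(52265) = 1 + cd(5226)
cd(5226) = 1 + cd(522)
cd(522) = 1 + cd(52)
cd(52) = 1 + cd(5)
cd(5) = 1  (base case: 5 < 10)
Unwinding: 1 + 1 + 1 + 1 + 1 + 1 + 1 + 1 + 1 = 9

9


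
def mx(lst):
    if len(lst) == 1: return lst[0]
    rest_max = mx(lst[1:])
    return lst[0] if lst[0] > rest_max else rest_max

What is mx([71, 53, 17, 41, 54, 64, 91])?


mx([71, 53, 17, 41, 54, 64, 91]): compare 71 with mx([53, 17, 41, 54, 64, 91])
mx([53, 17, 41, 54, 64, 91]): compare 53 with mx([17, 41, 54, 64, 91])
mx([17, 41, 54, 64, 91]): compare 17 with mx([41, 54, 64, 91])
mx([41, 54, 64, 91]): compare 41 with mx([54, 64, 91])
mx([54, 64, 91]): compare 54 with mx([64, 91])
mx([64, 91]): compare 64 with mx([91])
mx([91]) = 91  (base case)
Compare 64 with 91 -> 91
Compare 54 with 91 -> 91
Compare 41 with 91 -> 91
Compare 17 with 91 -> 91
Compare 53 with 91 -> 91
Compare 71 with 91 -> 91

91


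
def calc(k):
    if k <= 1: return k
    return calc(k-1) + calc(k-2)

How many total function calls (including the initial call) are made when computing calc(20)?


Let C(n) = total calls for calc(n)
C(0) = 1, C(1) = 1
C(2) = 1 + C(1) + C(0) = 1 + 1 + 1 = 3
C(3) = 1 + C(2) + C(1) = 1 + 3 + 1 = 5
C(4) = 1 + C(3) + C(2) = 1 + 5 + 3 = 9
C(5) = 1 + C(4) + C(3) = 1 + 9 + 5 = 15
C(6) = 1 + C(5) + C(4) = 1 + 15 + 9 = 25
C(7) = 1 + C(6) + C(5) = 1 + 25 + 15 = 41
C(8) = 1 + C(7) + C(6) = 1 + 41 + 25 = 67
C(9) = 1 + C(8) + C(7) = 1 + 67 + 41 = 109
C(10) = 1 + C(9) + C(8) = 1 + 109 + 67 = 177
C(11) = 1 + C(10) + C(9) = 1 + 177 + 109 = 287
C(12) = 1 + C(11) + C(10) = 1 + 287 + 177 = 465
C(13) = 1 + C(12) + C(11) = 1 + 465 + 287 = 753
C(14) = 1 + C(13) + C(12) = 1 + 753 + 465 = 1219
C(15) = 1 + C(14) + C(13) = 1 + 1219 + 753 = 1973
C(16) = 1 + C(15) + C(14) = 1 + 1973 + 1219 = 3193
C(17) = 1 + C(16) + C(15) = 1 + 3193 + 1973 = 5167
C(18) = 1 + C(17) + C(16) = 1 + 5167 + 3193 = 8361
C(19) = 1 + C(18) + C(17) = 1 + 8361 + 5167 = 13529
C(20) = 1 + C(19) + C(18) = 1 + 13529 + 8361 = 21891

21891


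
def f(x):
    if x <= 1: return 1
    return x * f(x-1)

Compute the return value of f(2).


f(2)
= 2 * f(1)
= 2 * 1
= 2

2


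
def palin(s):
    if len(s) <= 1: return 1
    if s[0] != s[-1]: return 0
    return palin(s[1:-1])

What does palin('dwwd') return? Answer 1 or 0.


palin('dwwd'): s[0]='d' == s[-1]='d' -> check palin('ww')
palin('ww'): s[0]='w' == s[-1]='w' -> check palin('')
palin(''): len <= 1 -> return 1  (base case)
Result: 1 (palindrome)

1


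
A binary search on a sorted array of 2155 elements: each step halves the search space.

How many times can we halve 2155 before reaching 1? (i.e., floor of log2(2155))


2155 / 2 = 1077
1077 / 2 = 538
538 / 2 = 269
269 / 2 = 134
134 / 2 = 67
67 / 2 = 33
33 / 2 = 16
16 / 2 = 8
8 / 2 = 4
4 / 2 = 2
2 / 2 = 1
Reached 1 after 11 halvings

11


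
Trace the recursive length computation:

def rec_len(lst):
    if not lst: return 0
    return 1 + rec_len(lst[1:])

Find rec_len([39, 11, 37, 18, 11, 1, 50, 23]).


rec_len([39, 11, 37, 18, 11, 1, 50, 23]) = 1 + rec_len([11, 37, 18, 11, 1, 50, 23])
rec_len([11, 37, 18, 11, 1, 50, 23]) = 1 + rec_len([37, 18, 11, 1, 50, 23])
rec_len([37, 18, 11, 1, 50, 23]) = 1 + rec_len([18, 11, 1, 50, 23])
rec_len([18, 11, 1, 50, 23]) = 1 + rec_len([11, 1, 50, 23])
rec_len([11, 1, 50, 23]) = 1 + rec_len([1, 50, 23])
rec_len([1, 50, 23]) = 1 + rec_len([50, 23])
rec_len([50, 23]) = 1 + rec_len([23])
rec_len([23]) = 1 + rec_len([])
rec_len([]) = 0  (base case)
Unwinding: 1 + 1 + 1 + 1 + 1 + 1 + 1 + 1 + 0 = 8

8


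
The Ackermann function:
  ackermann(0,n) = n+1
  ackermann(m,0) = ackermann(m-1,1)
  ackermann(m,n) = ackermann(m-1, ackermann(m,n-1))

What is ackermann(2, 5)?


ackermann(2, 5) = ackermann(1, ackermann(2, 4))
  ackermann(2, 4) = ackermann(1, ackermann(2, 3))
    ackermann(2, 3) = ackermann(1, ackermann(2, 2))
      ackermann(2, 2) = ackermann(1, ackermann(2, 1))
        ackermann(2, 1) = ackermann(1, ackermann(2, 0))
          ackermann(2, 0) = ackermann(1, 1)
          ackermann(1, 1) = ackermann(0, ackermann(1, 0))
          ackermann(1, 0) = ackermann(0, 1)
          ackermann(0, 1) = 2
            = ackermann(0, 2)
          ackermann(0, 2) = 3
          = ackermann(1, 3)
          ackermann(1, 3) = ackermann(0, ackermann(1, 2))
          ackermann(1, 2) = ackermann(0, ackermann(1, 1))
          ackermann(1, 1) = ackermann(0, ackermann(1, 0))
          ackermann(1, 0) = ackermann(0, 1)
          ackermann(0, 1) = 2
            = ackermann(0, 2)
          ackermann(0, 2) = 3
            = ackermann(0, 3)
          ackermann(0, 3) = 4
            = ackermann(0, 4)
          ackermann(0, 4) = 5
        = ackermann(1, 5)
        ackermann(1, 5) = ackermann(0, ackermann(1, 4))
... (trace truncated)
Result: ackermann(2, 5) = 13

13


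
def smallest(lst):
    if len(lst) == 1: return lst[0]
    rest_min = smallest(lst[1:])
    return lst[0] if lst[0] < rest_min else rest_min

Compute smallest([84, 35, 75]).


smallest([84, 35, 75]): compare 84 with smallest([35, 75])
smallest([35, 75]): compare 35 with smallest([75])
smallest([75]) = 75  (base case)
Compare 35 with 75 -> 35
Compare 84 with 35 -> 35

35


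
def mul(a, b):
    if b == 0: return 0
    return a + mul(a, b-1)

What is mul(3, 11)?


mul(3, 11) = 3 + mul(3, 10)
mul(3, 10) = 3 + mul(3, 9)
mul(3, 9) = 3 + mul(3, 8)
mul(3, 8) = 3 + mul(3, 7)
mul(3, 7) = 3 + mul(3, 6)
mul(3, 6) = 3 + mul(3, 5)
mul(3, 5) = 3 + mul(3, 4)
mul(3, 4) = 3 + mul(3, 3)
mul(3, 3) = 3 + mul(3, 2)
mul(3, 2) = 3 + mul(3, 1)
mul(3, 1) = 3 + mul(3, 0)
mul(3, 0) = 0  (base case)
Total: 3 + 3 + 3 + 3 + 3 + 3 + 3 + 3 + 3 + 3 + 3 + 0 = 33

33


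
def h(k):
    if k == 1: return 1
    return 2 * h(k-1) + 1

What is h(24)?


h(24) = 2 * h(23) + 1
h(23) = 2 * h(22) + 1
h(22) = 2 * h(21) + 1
h(21) = 2 * h(20) + 1
h(20) = 2 * h(19) + 1
h(19) = 2 * h(18) + 1
h(18) = 2 * h(17) + 1
h(17) = 2 * h(16) + 1
h(16) = 2 * h(15) + 1
h(15) = 2 * h(14) + 1
h(14) = 2 * h(13) + 1
h(13) = 2 * h(12) + 1
h(12) = 2 * h(11) + 1
h(11) = 2 * h(10) + 1
h(10) = 2 * h(9) + 1
h(9) = 2 * h(8) + 1
h(8) = 2 * h(7) + 1
h(7) = 2 * h(6) + 1
h(6) = 2 * h(5) + 1
h(5) = 2 * h(4) + 1
h(4) = 2 * h(3) + 1
h(3) = 2 * h(2) + 1
h(2) = 2 * h(1) + 1
h(1) = 1  (base case)
h(2) = 2 * 1 + 1 = 3
h(3) = 2 * 3 + 1 = 7
h(4) = 2 * 7 + 1 = 15
h(5) = 2 * 15 + 1 = 31
h(6) = 2 * 31 + 1 = 63
h(7) = 2 * 63 + 1 = 127
h(8) = 2 * 127 + 1 = 255
h(9) = 2 * 255 + 1 = 511
h(10) = 2 * 511 + 1 = 1023
h(11) = 2 * 1023 + 1 = 2047
h(12) = 2 * 2047 + 1 = 4095
h(13) = 2 * 4095 + 1 = 8191
h(14) = 2 * 8191 + 1 = 16383
h(15) = 2 * 16383 + 1 = 32767
h(16) = 2 * 32767 + 1 = 65535
h(17) = 2 * 65535 + 1 = 131071
h(18) = 2 * 131071 + 1 = 262143
h(19) = 2 * 262143 + 1 = 524287
h(20) = 2 * 524287 + 1 = 1048575
h(21) = 2 * 1048575 + 1 = 2097151
h(22) = 2 * 2097151 + 1 = 4194303
h(23) = 2 * 4194303 + 1 = 8388607
h(24) = 2 * 8388607 + 1 = 16777215

16777215


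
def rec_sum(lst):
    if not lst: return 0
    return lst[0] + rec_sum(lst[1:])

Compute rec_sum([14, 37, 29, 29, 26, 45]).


rec_sum([14, 37, 29, 29, 26, 45]) = 14 + rec_sum([37, 29, 29, 26, 45])
rec_sum([37, 29, 29, 26, 45]) = 37 + rec_sum([29, 29, 26, 45])
rec_sum([29, 29, 26, 45]) = 29 + rec_sum([29, 26, 45])
rec_sum([29, 26, 45]) = 29 + rec_sum([26, 45])
rec_sum([26, 45]) = 26 + rec_sum([45])
rec_sum([45]) = 45 + rec_sum([])
rec_sum([]) = 0  (base case)
Total: 14 + 37 + 29 + 29 + 26 + 45 + 0 = 180

180


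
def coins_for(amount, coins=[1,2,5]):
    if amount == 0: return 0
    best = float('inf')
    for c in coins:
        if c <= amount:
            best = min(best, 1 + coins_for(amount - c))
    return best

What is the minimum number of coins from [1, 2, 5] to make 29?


Building up with DP:
coins_for(0) = 0
coins_for(1) = min(1+coins_for(0)=1+0=1) = 1
coins_for(2) = min(1+coins_for(1)=1+1=2, 1+coins_for(0)=1+0=1) = 1
coins_for(3) = min(1+coins_for(2)=1+1=2, 1+coins_for(1)=1+1=2) = 2
coins_for(4) = min(1+coins_for(3)=1+2=3, 1+coins_for(2)=1+1=2) = 2
coins_for(5) = min(1+coins_for(4)=1+2=3, 1+coins_for(3)=1+2=3, 1+coins_for(0)=1+0=1) = 1
coins_for(6) = min(1+coins_for(5)=1+1=2, 1+coins_for(4)=1+2=3, 1+coins_for(1)=1+1=2) = 2
coins_for(7) = min(1+coins_for(6)=1+2=3, 1+coins_for(5)=1+1=2, 1+coins_for(2)=1+1=2) = 2
coins_for(8) = min(1+coins_for(7)=1+2=3, 1+coins_for(6)=1+2=3, 1+coins_for(3)=1+2=3) = 3
coins_for(9) = min(1+coins_for(8)=1+3=4, 1+coins_for(7)=1+2=3, 1+coins_for(4)=1+2=3) = 3
coins_for(10) = min(1+coins_for(9)=1+3=4, 1+coins_for(8)=1+3=4, 1+coins_for(5)=1+1=2) = 2
coins_for(11) = min(1+coins_for(10)=1+2=3, 1+coins_for(9)=1+3=4, 1+coins_for(6)=1+2=3) = 3
coins_for(12) = min(1+coins_for(11)=1+3=4, 1+coins_for(10)=1+2=3, 1+coins_for(7)=1+2=3) = 3
coins_for(13) = min(1+coins_for(12)=1+3=4, 1+coins_for(11)=1+3=4, 1+coins_for(8)=1+3=4) = 4
coins_for(14) = min(1+coins_for(13)=1+4=5, 1+coins_for(12)=1+3=4, 1+coins_for(9)=1+3=4) = 4
coins_for(15) = min(1+coins_for(14)=1+4=5, 1+coins_for(13)=1+4=5, 1+coins_for(10)=1+2=3) = 3
coins_for(16) = min(1+coins_for(15)=1+3=4, 1+coins_for(14)=1+4=5, 1+coins_for(11)=1+3=4) = 4
coins_for(17) = min(1+coins_for(16)=1+4=5, 1+coins_for(15)=1+3=4, 1+coins_for(12)=1+3=4) = 4
coins_for(18) = min(1+coins_for(17)=1+4=5, 1+coins_for(16)=1+4=5, 1+coins_for(13)=1+4=5) = 5
coins_for(19) = min(1+coins_for(18)=1+5=6, 1+coins_for(17)=1+4=5, 1+coins_for(14)=1+4=5) = 5
coins_for(20) = min(1+coins_for(19)=1+5=6, 1+coins_for(18)=1+5=6, 1+coins_for(15)=1+3=4) = 4
coins_for(21) = min(1+coins_for(20)=1+4=5, 1+coins_for(19)=1+5=6, 1+coins_for(16)=1+4=5) = 5
coins_for(22) = min(1+coins_for(21)=1+5=6, 1+coins_for(20)=1+4=5, 1+coins_for(17)=1+4=5) = 5
coins_for(23) = min(1+coins_for(22)=1+5=6, 1+coins_for(21)=1+5=6, 1+coins_for(18)=1+5=6) = 6
coins_for(24) = min(1+coins_for(23)=1+6=7, 1+coins_for(22)=1+5=6, 1+coins_for(19)=1+5=6) = 6
coins_for(25) = min(1+coins_for(24)=1+6=7, 1+coins_for(23)=1+6=7, 1+coins_for(20)=1+4=5) = 5
coins_for(26) = min(1+coins_for(25)=1+5=6, 1+coins_for(24)=1+6=7, 1+coins_for(21)=1+5=6) = 6
coins_for(27) = min(1+coins_for(26)=1+6=7, 1+coins_for(25)=1+5=6, 1+coins_for(22)=1+5=6) = 6
coins_for(28) = min(1+coins_for(27)=1+6=7, 1+coins_for(26)=1+6=7, 1+coins_for(23)=1+6=7) = 7
coins_for(29) = min(1+coins_for(28)=1+7=8, 1+coins_for(27)=1+6=7, 1+coins_for(24)=1+6=7) = 7

7


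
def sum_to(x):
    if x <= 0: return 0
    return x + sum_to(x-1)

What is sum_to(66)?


sum_to(66)
= 66 + 65 + 64 + 63 + 62 + 61 + 60 + 59 + 58 + 57 + 56 + 55 + 54 + 53 + 52 + 51 + 50 + 49 + 48 + 47 + 46 + 45 + 44 + 43 + 42 + 41 + 40 + 39 + 38 + 37 + 36 + 35 + 34 + 33 + 32 + 31 + 30 + 29 + 28 + 27 + 26 + 25 + 24 + 23 + 22 + 21 + 20 + 19 + 18 + 17 + 16 + 15 + 14 + 13 + 12 + 11 + 10 + 9 + 8 + 7 + 6 + 5 + 4 + 3 + 2 + 1 + sum_to(0)
= 66 + 65 + 64 + 63 + 62 + 61 + 60 + 59 + 58 + 57 + 56 + 55 + 54 + 53 + 52 + 51 + 50 + 49 + 48 + 47 + 46 + 45 + 44 + 43 + 42 + 41 + 40 + 39 + 38 + 37 + 36 + 35 + 34 + 33 + 32 + 31 + 30 + 29 + 28 + 27 + 26 + 25 + 24 + 23 + 22 + 21 + 20 + 19 + 18 + 17 + 16 + 15 + 14 + 13 + 12 + 11 + 10 + 9 + 8 + 7 + 6 + 5 + 4 + 3 + 2 + 1 + 0
= 2211

2211


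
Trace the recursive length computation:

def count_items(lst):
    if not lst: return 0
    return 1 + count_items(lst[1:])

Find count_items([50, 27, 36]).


count_items([50, 27, 36]) = 1 + count_items([27, 36])
count_items([27, 36]) = 1 + count_items([36])
count_items([36]) = 1 + count_items([])
count_items([]) = 0  (base case)
Unwinding: 1 + 1 + 1 + 0 = 3

3


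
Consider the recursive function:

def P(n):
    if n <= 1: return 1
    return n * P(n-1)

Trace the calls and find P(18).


P(18)
= 18 * P(17)
= 18 * 17 * P(16)
= 18 * 17 * 16 * P(15)
= 18 * 17 * 16 * 15 * P(14)
= 18 * 17 * 16 * 15 * 14 * P(13)
= 18 * 17 * 16 * 15 * 14 * 13 * P(12)
= 18 * 17 * 16 * 15 * 14 * 13 * 12 * P(11)
= 18 * 17 * 16 * 15 * 14 * 13 * 12 * 11 * P(10)
= 18 * 17 * 16 * 15 * 14 * 13 * 12 * 11 * 10 * P(9)
= 18 * 17 * 16 * 15 * 14 * 13 * 12 * 11 * 10 * 9 * P(8)
= 18 * 17 * 16 * 15 * 14 * 13 * 12 * 11 * 10 * 9 * 8 * P(7)
= 18 * 17 * 16 * 15 * 14 * 13 * 12 * 11 * 10 * 9 * 8 * 7 * P(6)
= 18 * 17 * 16 * 15 * 14 * 13 * 12 * 11 * 10 * 9 * 8 * 7 * 6 * P(5)
= 18 * 17 * 16 * 15 * 14 * 13 * 12 * 11 * 10 * 9 * 8 * 7 * 6 * 5 * P(4)
= 18 * 17 * 16 * 15 * 14 * 13 * 12 * 11 * 10 * 9 * 8 * 7 * 6 * 5 * 4 * P(3)
= 18 * 17 * 16 * 15 * 14 * 13 * 12 * 11 * 10 * 9 * 8 * 7 * 6 * 5 * 4 * 3 * P(2)
= 18 * 17 * 16 * 15 * 14 * 13 * 12 * 11 * 10 * 9 * 8 * 7 * 6 * 5 * 4 * 3 * 2 * P(1)
= 18 * 17 * 16 * 15 * 14 * 13 * 12 * 11 * 10 * 9 * 8 * 7 * 6 * 5 * 4 * 3 * 2 * 1
= 6402373705728000

6402373705728000
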